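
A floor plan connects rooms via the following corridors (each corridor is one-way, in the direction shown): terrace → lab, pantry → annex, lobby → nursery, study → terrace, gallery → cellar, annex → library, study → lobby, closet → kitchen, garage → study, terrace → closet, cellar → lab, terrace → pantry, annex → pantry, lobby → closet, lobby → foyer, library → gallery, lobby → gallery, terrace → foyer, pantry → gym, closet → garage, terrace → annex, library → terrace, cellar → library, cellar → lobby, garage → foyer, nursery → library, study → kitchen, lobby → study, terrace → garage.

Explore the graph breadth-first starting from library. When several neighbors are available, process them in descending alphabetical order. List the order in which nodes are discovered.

Visit library; enqueue terrace, gallery → queue [terrace, gallery]
Visit terrace; enqueue pantry, lab, garage, foyer, closet, annex → queue [gallery, pantry, lab, garage, foyer, closet, annex]
Visit gallery; enqueue cellar → queue [pantry, lab, garage, foyer, closet, annex, cellar]
Visit pantry; enqueue gym → queue [lab, garage, foyer, closet, annex, cellar, gym]
Visit lab → queue [garage, foyer, closet, annex, cellar, gym]
Visit garage; enqueue study → queue [foyer, closet, annex, cellar, gym, study]
Visit foyer → queue [closet, annex, cellar, gym, study]
Visit closet; enqueue kitchen → queue [annex, cellar, gym, study, kitchen]
Visit annex → queue [cellar, gym, study, kitchen]
Visit cellar; enqueue lobby → queue [gym, study, kitchen, lobby]
Visit gym → queue [study, kitchen, lobby]
Visit study → queue [kitchen, lobby]
Visit kitchen → queue [lobby]
Visit lobby; enqueue nursery → queue [nursery]
Visit nursery → queue []

library terrace gallery pantry lab garage foyer closet annex cellar gym study kitchen lobby nursery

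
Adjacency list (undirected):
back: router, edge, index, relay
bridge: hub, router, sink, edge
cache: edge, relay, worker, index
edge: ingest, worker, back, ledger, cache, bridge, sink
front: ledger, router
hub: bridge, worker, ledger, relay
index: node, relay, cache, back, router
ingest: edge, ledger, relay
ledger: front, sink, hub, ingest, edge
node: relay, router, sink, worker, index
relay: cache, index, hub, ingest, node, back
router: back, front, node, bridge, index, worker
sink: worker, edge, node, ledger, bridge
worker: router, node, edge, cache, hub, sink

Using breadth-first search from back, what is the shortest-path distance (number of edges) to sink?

2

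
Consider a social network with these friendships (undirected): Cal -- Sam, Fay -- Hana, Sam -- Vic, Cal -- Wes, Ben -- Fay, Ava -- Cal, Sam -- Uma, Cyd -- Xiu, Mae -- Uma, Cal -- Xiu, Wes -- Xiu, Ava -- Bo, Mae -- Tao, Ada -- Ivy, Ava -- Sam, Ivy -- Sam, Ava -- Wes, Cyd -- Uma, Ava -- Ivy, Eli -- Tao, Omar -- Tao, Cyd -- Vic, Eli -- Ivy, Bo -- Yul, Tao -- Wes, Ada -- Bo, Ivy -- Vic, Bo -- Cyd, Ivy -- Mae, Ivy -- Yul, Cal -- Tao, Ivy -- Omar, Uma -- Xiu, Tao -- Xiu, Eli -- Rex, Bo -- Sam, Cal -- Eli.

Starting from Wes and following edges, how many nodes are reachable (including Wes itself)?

BFS from Wes visits: Wes, Ava, Cal, Tao, Xiu, Bo, Ivy, Sam, Eli, Mae, Omar, Cyd, Uma, Ada, Yul, Vic, Rex
Reachable nodes: 17 of 20 total.

17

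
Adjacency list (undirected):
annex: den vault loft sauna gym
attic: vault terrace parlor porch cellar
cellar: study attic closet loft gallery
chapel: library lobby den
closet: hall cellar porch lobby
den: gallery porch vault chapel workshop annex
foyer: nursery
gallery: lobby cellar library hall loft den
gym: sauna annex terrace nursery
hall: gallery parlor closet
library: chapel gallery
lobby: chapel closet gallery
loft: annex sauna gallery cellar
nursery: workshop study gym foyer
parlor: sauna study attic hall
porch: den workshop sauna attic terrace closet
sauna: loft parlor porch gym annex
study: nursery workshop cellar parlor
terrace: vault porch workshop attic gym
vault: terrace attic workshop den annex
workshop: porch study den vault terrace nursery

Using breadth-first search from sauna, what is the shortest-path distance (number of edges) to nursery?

Level 0: sauna
Level 1: annex, gym, loft, parlor, porch
Level 2: attic, cellar, closet, den, gallery, hall, nursery, study, terrace, vault, workshop
Level 3: chapel, foyer, library, lobby
nursery first appears at level 2.

2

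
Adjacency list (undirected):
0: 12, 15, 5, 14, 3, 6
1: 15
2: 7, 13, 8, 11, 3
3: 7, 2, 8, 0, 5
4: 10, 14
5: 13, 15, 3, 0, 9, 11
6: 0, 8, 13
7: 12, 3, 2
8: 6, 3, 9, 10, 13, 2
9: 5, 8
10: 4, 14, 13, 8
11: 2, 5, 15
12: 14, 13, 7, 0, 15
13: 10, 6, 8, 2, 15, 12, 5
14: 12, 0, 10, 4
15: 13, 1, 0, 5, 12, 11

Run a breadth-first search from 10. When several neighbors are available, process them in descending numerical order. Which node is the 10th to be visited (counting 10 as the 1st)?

Visit 10; enqueue 14, 13, 8, 4 → queue [14, 13, 8, 4]
Visit 14; enqueue 12, 0 → queue [13, 8, 4, 12, 0]
Visit 13; enqueue 15, 6, 5, 2 → queue [8, 4, 12, 0, 15, 6, 5, 2]
Visit 8; enqueue 9, 3 → queue [4, 12, 0, 15, 6, 5, 2, 9, 3]
Visit 4 → queue [12, 0, 15, 6, 5, 2, 9, 3]
Visit 12; enqueue 7 → queue [0, 15, 6, 5, 2, 9, 3, 7]
Visit 0 → queue [15, 6, 5, 2, 9, 3, 7]
Visit 15; enqueue 11, 1 → queue [6, 5, 2, 9, 3, 7, 11, 1]
Visit 6 → queue [5, 2, 9, 3, 7, 11, 1]
Visit 5 → queue [2, 9, 3, 7, 11, 1]
Visit 2 → queue [9, 3, 7, 11, 1]
Visit 9 → queue [3, 7, 11, 1]
Visit 3 → queue [7, 11, 1]
Visit 7 → queue [11, 1]
Visit 11 → queue [1]
Visit 1 → queue []

Visit order: 10, 14, 13, 8, 4, 12, 0, 15, 6, 5, 2, 9, 3, 7, 11, 1

5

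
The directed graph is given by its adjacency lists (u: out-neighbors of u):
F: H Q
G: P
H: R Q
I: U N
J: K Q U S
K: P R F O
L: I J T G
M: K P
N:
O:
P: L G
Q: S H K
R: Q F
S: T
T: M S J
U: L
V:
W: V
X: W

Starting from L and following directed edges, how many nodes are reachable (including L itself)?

BFS from L visits: L, G, I, J, T, P, N, U, K, Q, S, M, F, O, R, H
Reachable nodes: 16 of 19 total.

16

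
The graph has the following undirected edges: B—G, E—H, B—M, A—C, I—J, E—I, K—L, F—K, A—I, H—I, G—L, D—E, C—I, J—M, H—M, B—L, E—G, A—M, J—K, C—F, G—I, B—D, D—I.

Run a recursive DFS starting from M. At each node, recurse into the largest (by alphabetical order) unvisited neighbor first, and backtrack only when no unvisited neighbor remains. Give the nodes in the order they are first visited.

M J K L G I H E D B C F A

Visit M
M → J
J → K
K → L
L → G
G → I
I → H
H → E
E → D
D → B
I → C
C → F
C → A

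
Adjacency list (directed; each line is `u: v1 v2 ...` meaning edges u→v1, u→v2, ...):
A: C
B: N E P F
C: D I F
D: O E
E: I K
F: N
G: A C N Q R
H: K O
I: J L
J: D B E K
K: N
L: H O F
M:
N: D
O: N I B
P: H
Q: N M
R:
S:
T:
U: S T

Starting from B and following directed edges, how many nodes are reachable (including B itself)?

BFS from B visits: B, E, F, N, P, I, K, D, H, J, L, O
Reachable nodes: 12 of 21 total.

12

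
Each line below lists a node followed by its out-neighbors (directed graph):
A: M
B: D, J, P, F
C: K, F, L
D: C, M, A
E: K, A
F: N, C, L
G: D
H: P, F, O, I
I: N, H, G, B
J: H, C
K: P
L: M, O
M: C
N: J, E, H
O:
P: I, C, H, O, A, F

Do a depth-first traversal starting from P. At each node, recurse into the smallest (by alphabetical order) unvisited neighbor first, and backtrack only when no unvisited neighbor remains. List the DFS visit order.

P -> A -> M -> C -> F -> L -> O -> N -> E -> K -> H -> I -> B -> D -> J -> G

Visit P
P → A
A → M
M → C
C → F
F → L
L → O
F → N
N → E
E → K
N → H
H → I
I → B
B → D
B → J
I → G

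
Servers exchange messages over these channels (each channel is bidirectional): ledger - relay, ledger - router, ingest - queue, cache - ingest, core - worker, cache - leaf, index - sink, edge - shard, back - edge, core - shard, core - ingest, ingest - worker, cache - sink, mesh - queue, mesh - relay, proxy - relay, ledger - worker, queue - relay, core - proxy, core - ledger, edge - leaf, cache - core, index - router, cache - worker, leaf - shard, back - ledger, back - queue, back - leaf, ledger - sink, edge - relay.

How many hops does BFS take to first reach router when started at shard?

3

Level 0: shard
Level 1: core, edge, leaf
Level 2: back, cache, ingest, ledger, proxy, relay, worker
Level 3: mesh, queue, router, sink
Level 4: index
router first appears at level 3.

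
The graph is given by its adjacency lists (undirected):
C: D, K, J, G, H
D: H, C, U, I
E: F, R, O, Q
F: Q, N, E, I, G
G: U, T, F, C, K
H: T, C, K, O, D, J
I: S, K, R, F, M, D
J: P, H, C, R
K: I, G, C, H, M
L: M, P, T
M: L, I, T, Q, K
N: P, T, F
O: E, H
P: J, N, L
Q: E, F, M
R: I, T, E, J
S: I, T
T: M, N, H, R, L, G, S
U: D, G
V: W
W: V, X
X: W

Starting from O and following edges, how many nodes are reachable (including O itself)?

BFS from O visits: O, E, H, F, R, Q, T, C, K, D, J, N, I, G, M, L, S, U, P
Reachable nodes: 19 of 22 total.

19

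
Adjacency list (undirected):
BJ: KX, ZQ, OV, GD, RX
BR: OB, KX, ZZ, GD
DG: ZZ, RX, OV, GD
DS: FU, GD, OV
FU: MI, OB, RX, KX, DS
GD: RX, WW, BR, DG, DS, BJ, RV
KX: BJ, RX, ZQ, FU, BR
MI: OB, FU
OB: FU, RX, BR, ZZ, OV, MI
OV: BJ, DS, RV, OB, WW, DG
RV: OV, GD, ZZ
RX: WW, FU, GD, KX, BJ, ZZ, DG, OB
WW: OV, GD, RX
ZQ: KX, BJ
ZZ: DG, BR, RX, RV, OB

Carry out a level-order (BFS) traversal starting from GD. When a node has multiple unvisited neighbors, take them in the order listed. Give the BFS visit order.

Visit GD; enqueue RX, WW, BR, DG, DS, BJ, RV → queue [RX, WW, BR, DG, DS, BJ, RV]
Visit RX; enqueue FU, KX, ZZ, OB → queue [WW, BR, DG, DS, BJ, RV, FU, KX, ZZ, OB]
Visit WW; enqueue OV → queue [BR, DG, DS, BJ, RV, FU, KX, ZZ, OB, OV]
Visit BR → queue [DG, DS, BJ, RV, FU, KX, ZZ, OB, OV]
Visit DG → queue [DS, BJ, RV, FU, KX, ZZ, OB, OV]
Visit DS → queue [BJ, RV, FU, KX, ZZ, OB, OV]
Visit BJ; enqueue ZQ → queue [RV, FU, KX, ZZ, OB, OV, ZQ]
Visit RV → queue [FU, KX, ZZ, OB, OV, ZQ]
Visit FU; enqueue MI → queue [KX, ZZ, OB, OV, ZQ, MI]
Visit KX → queue [ZZ, OB, OV, ZQ, MI]
Visit ZZ → queue [OB, OV, ZQ, MI]
Visit OB → queue [OV, ZQ, MI]
Visit OV → queue [ZQ, MI]
Visit ZQ → queue [MI]
Visit MI → queue []

GD -> RX -> WW -> BR -> DG -> DS -> BJ -> RV -> FU -> KX -> ZZ -> OB -> OV -> ZQ -> MI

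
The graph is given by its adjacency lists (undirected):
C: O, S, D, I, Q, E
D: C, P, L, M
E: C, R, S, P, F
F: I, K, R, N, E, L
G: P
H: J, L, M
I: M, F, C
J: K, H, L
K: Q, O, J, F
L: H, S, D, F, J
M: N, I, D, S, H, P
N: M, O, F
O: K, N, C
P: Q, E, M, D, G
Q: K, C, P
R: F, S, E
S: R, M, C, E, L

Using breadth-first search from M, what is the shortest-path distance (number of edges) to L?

2

Level 0: M
Level 1: D, H, I, N, P, S
Level 2: C, E, F, G, J, L, O, Q, R
Level 3: K
L first appears at level 2.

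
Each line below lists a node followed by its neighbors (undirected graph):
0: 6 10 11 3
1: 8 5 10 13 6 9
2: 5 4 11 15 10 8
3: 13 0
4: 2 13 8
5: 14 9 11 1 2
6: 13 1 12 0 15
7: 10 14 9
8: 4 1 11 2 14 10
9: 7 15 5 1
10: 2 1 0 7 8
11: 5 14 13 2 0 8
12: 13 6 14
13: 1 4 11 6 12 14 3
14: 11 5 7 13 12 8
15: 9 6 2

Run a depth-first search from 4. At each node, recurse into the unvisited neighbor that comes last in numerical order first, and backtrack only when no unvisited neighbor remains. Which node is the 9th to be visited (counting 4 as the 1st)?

10

Visit 4
4 → 13
13 → 14
14 → 12
12 → 6
6 → 15
15 → 9
9 → 7
7 → 10
10 → 8
8 → 11
11 → 5
5 → 2
5 → 1
11 → 0
0 → 3

Visit order: 4, 13, 14, 12, 6, 15, 9, 7, 10, 8, 11, 5, 2, 1, 0, 3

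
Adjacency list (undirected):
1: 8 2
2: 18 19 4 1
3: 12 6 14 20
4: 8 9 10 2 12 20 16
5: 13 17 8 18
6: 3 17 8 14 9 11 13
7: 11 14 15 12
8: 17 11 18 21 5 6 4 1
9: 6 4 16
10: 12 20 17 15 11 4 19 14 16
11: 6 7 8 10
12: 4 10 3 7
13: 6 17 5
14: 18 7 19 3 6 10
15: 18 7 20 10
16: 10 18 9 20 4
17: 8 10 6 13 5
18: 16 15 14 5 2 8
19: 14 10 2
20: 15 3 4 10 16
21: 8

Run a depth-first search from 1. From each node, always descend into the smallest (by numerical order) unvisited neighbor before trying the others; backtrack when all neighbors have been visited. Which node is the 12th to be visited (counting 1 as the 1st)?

Visit 1
1 → 2
2 → 4
4 → 8
8 → 5
5 → 13
13 → 6
6 → 3
3 → 12
12 → 7
7 → 11
11 → 10
10 → 14
14 → 18
18 → 15
15 → 20
20 → 16
16 → 9
14 → 19
10 → 17
8 → 21

Visit order: 1, 2, 4, 8, 5, 13, 6, 3, 12, 7, 11, 10, 14, 18, 15, 20, 16, 9, 19, 17, 21

10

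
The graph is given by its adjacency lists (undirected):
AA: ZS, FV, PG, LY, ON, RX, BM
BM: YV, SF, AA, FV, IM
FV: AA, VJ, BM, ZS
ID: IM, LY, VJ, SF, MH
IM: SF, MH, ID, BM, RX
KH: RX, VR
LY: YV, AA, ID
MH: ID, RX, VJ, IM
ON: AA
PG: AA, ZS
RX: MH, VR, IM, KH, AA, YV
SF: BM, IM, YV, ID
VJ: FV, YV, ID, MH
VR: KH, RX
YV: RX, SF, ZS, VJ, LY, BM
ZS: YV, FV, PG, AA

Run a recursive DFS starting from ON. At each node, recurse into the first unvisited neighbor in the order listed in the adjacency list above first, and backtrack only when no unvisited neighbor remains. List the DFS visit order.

Visit ON
ON → AA
AA → ZS
ZS → YV
YV → RX
RX → MH
MH → ID
ID → IM
IM → SF
SF → BM
BM → FV
FV → VJ
ID → LY
RX → VR
VR → KH
ZS → PG

ON → AA → ZS → YV → RX → MH → ID → IM → SF → BM → FV → VJ → LY → VR → KH → PG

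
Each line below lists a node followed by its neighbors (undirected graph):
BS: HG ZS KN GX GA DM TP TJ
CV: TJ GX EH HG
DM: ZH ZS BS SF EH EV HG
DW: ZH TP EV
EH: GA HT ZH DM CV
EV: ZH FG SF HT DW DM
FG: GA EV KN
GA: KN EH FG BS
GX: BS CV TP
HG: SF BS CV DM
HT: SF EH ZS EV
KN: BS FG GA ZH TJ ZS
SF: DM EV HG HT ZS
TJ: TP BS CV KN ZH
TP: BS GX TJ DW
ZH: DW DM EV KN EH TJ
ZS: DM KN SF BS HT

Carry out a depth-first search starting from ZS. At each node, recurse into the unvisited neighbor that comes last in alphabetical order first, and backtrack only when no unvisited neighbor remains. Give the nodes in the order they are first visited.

ZS → SF → HT → EV → ZH → TJ → TP → GX → CV → HG → DM → EH → GA → KN → FG → BS → DW

Visit ZS
ZS → SF
SF → HT
HT → EV
EV → ZH
ZH → TJ
TJ → TP
TP → GX
GX → CV
CV → HG
HG → DM
DM → EH
EH → GA
GA → KN
KN → FG
KN → BS
TP → DW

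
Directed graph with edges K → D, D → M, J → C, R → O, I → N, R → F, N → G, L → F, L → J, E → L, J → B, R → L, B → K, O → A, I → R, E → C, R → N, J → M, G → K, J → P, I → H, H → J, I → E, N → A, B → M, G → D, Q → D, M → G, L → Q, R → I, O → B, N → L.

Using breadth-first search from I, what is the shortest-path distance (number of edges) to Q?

3

Level 0: I
Level 1: E, H, N, R
Level 2: A, C, F, G, J, L, O
Level 3: B, D, K, M, P, Q
Q first appears at level 3.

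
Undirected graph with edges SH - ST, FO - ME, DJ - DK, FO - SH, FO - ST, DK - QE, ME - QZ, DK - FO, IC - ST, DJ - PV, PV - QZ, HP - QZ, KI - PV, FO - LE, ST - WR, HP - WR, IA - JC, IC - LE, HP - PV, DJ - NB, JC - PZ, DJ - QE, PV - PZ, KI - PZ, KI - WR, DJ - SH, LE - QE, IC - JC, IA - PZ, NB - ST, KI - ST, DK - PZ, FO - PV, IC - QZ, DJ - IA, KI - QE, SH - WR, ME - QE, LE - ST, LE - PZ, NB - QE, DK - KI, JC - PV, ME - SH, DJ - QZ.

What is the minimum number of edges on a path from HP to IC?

2

Level 0: HP
Level 1: PV, QZ, WR
Level 2: DJ, FO, IC, JC, KI, ME, PZ, SH, ST
Level 3: DK, IA, LE, NB, QE
IC first appears at level 2.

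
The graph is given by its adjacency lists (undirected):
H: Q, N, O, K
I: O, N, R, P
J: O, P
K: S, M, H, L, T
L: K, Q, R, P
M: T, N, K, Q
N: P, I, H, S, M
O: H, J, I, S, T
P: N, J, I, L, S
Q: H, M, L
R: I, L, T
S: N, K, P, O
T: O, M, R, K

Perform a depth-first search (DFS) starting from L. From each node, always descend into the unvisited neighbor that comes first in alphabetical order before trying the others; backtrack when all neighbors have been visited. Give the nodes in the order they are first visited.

Visit L
L → K
K → H
H → N
N → I
I → O
O → J
J → P
P → S
O → T
T → M
M → Q
T → R

L -> K -> H -> N -> I -> O -> J -> P -> S -> T -> M -> Q -> R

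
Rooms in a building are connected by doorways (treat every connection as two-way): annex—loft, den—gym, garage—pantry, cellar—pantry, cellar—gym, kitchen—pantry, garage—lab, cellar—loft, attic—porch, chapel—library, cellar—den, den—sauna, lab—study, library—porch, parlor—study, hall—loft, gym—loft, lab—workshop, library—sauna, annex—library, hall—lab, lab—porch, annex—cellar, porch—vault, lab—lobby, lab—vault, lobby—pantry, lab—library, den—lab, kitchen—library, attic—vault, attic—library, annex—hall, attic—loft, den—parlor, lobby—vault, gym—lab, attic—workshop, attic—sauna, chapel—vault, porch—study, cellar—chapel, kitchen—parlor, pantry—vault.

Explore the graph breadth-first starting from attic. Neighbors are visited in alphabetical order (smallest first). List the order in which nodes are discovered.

attic, library, loft, porch, sauna, vault, workshop, annex, chapel, kitchen, lab, cellar, gym, hall, study, den, lobby, pantry, parlor, garage

Visit attic; enqueue library, loft, porch, sauna, vault, workshop → queue [library, loft, porch, sauna, vault, workshop]
Visit library; enqueue annex, chapel, kitchen, lab → queue [loft, porch, sauna, vault, workshop, annex, chapel, kitchen, lab]
Visit loft; enqueue cellar, gym, hall → queue [porch, sauna, vault, workshop, annex, chapel, kitchen, lab, cellar, gym, hall]
Visit porch; enqueue study → queue [sauna, vault, workshop, annex, chapel, kitchen, lab, cellar, gym, hall, study]
Visit sauna; enqueue den → queue [vault, workshop, annex, chapel, kitchen, lab, cellar, gym, hall, study, den]
Visit vault; enqueue lobby, pantry → queue [workshop, annex, chapel, kitchen, lab, cellar, gym, hall, study, den, lobby, pantry]
Visit workshop → queue [annex, chapel, kitchen, lab, cellar, gym, hall, study, den, lobby, pantry]
Visit annex → queue [chapel, kitchen, lab, cellar, gym, hall, study, den, lobby, pantry]
Visit chapel → queue [kitchen, lab, cellar, gym, hall, study, den, lobby, pantry]
Visit kitchen; enqueue parlor → queue [lab, cellar, gym, hall, study, den, lobby, pantry, parlor]
Visit lab; enqueue garage → queue [cellar, gym, hall, study, den, lobby, pantry, parlor, garage]
Visit cellar → queue [gym, hall, study, den, lobby, pantry, parlor, garage]
Visit gym → queue [hall, study, den, lobby, pantry, parlor, garage]
Visit hall → queue [study, den, lobby, pantry, parlor, garage]
Visit study → queue [den, lobby, pantry, parlor, garage]
Visit den → queue [lobby, pantry, parlor, garage]
Visit lobby → queue [pantry, parlor, garage]
Visit pantry → queue [parlor, garage]
Visit parlor → queue [garage]
Visit garage → queue []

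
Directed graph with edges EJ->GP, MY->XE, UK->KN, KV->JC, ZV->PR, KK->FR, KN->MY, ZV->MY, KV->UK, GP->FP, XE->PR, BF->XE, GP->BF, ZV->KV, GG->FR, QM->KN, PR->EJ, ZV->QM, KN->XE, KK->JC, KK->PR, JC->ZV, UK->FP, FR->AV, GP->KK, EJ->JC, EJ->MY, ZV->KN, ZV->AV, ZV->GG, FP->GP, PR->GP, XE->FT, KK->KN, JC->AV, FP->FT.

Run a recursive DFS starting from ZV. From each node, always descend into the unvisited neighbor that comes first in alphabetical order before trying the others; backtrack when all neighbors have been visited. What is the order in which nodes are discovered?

ZV AV GG FR KN MY XE FT PR EJ GP BF FP KK JC KV UK QM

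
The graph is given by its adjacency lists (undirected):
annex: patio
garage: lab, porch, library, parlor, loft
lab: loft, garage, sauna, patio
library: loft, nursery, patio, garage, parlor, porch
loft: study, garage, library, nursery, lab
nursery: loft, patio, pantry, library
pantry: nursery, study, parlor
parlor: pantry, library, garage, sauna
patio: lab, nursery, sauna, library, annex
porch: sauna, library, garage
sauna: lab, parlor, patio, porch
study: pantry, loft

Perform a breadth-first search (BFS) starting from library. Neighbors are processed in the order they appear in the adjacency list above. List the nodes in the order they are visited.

library, loft, nursery, patio, garage, parlor, porch, study, lab, pantry, sauna, annex

Visit library; enqueue loft, nursery, patio, garage, parlor, porch → queue [loft, nursery, patio, garage, parlor, porch]
Visit loft; enqueue study, lab → queue [nursery, patio, garage, parlor, porch, study, lab]
Visit nursery; enqueue pantry → queue [patio, garage, parlor, porch, study, lab, pantry]
Visit patio; enqueue sauna, annex → queue [garage, parlor, porch, study, lab, pantry, sauna, annex]
Visit garage → queue [parlor, porch, study, lab, pantry, sauna, annex]
Visit parlor → queue [porch, study, lab, pantry, sauna, annex]
Visit porch → queue [study, lab, pantry, sauna, annex]
Visit study → queue [lab, pantry, sauna, annex]
Visit lab → queue [pantry, sauna, annex]
Visit pantry → queue [sauna, annex]
Visit sauna → queue [annex]
Visit annex → queue []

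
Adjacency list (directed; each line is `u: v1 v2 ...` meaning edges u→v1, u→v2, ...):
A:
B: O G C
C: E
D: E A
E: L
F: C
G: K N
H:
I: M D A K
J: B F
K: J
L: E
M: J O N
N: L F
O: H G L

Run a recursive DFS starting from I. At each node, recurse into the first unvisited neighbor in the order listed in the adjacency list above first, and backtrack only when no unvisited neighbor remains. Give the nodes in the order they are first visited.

I, M, J, B, O, H, G, K, N, L, E, F, C, D, A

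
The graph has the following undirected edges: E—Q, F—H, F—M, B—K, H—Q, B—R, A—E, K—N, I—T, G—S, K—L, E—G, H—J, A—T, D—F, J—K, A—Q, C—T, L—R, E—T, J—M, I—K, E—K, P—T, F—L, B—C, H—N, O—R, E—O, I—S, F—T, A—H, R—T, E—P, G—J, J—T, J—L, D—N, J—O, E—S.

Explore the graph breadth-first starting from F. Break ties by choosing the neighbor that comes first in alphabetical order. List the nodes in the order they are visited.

F, D, H, L, M, T, N, A, J, Q, K, R, C, E, I, P, G, O, B, S

Visit F; enqueue D, H, L, M, T → queue [D, H, L, M, T]
Visit D; enqueue N → queue [H, L, M, T, N]
Visit H; enqueue A, J, Q → queue [L, M, T, N, A, J, Q]
Visit L; enqueue K, R → queue [M, T, N, A, J, Q, K, R]
Visit M → queue [T, N, A, J, Q, K, R]
Visit T; enqueue C, E, I, P → queue [N, A, J, Q, K, R, C, E, I, P]
Visit N → queue [A, J, Q, K, R, C, E, I, P]
Visit A → queue [J, Q, K, R, C, E, I, P]
Visit J; enqueue G, O → queue [Q, K, R, C, E, I, P, G, O]
Visit Q → queue [K, R, C, E, I, P, G, O]
Visit K; enqueue B → queue [R, C, E, I, P, G, O, B]
Visit R → queue [C, E, I, P, G, O, B]
Visit C → queue [E, I, P, G, O, B]
Visit E; enqueue S → queue [I, P, G, O, B, S]
Visit I → queue [P, G, O, B, S]
Visit P → queue [G, O, B, S]
Visit G → queue [O, B, S]
Visit O → queue [B, S]
Visit B → queue [S]
Visit S → queue []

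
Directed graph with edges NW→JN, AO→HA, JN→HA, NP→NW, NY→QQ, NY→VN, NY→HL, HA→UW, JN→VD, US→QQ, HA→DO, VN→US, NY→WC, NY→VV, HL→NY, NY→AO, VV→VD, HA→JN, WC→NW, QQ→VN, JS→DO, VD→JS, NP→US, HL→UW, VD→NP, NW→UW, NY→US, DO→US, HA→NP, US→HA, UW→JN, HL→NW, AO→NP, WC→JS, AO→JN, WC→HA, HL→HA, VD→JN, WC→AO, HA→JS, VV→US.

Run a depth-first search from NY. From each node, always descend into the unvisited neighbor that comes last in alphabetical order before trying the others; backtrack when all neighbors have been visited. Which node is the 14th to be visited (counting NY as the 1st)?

Visit NY
NY → WC
WC → NW
NW → UW
UW → JN
JN → VD
VD → NP
NP → US
US → QQ
QQ → VN
US → HA
HA → JS
JS → DO
WC → AO
NY → VV
NY → HL

Visit order: NY, WC, NW, UW, JN, VD, NP, US, QQ, VN, HA, JS, DO, AO, VV, HL

AO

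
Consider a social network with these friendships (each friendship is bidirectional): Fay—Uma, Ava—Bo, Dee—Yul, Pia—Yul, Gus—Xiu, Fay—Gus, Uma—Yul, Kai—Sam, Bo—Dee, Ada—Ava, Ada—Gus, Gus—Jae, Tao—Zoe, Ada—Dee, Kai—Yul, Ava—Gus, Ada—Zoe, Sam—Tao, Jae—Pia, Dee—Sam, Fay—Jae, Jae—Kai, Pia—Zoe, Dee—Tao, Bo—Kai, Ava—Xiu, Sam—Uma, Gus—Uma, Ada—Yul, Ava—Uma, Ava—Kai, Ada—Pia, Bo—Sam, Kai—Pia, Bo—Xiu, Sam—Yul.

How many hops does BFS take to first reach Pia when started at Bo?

2

Level 0: Bo
Level 1: Ava, Dee, Kai, Sam, Xiu
Level 2: Ada, Gus, Jae, Pia, Tao, Uma, Yul
Level 3: Fay, Zoe
Pia first appears at level 2.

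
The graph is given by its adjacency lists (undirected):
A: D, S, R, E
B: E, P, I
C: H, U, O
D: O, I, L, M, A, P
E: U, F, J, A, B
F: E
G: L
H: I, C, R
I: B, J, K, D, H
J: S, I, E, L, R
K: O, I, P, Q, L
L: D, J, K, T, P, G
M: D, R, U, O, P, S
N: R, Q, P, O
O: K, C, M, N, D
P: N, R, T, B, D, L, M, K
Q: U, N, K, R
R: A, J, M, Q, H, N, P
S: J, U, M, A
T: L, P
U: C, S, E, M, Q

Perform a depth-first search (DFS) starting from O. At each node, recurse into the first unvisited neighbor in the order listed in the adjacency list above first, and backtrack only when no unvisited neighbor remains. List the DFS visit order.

Visit O
O → K
K → I
I → B
B → E
E → U
U → C
C → H
H → R
R → A
A → D
D → L
L → J
J → S
S → M
M → P
P → N
N → Q
P → T
L → G
E → F

O, K, I, B, E, U, C, H, R, A, D, L, J, S, M, P, N, Q, T, G, F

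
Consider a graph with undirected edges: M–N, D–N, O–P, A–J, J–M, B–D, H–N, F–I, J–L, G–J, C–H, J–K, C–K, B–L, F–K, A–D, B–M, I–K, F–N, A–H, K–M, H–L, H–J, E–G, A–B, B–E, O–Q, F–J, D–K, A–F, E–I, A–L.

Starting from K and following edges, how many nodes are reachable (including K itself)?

BFS from K visits: K, C, D, F, I, J, M, H, A, B, N, E, G, L
Reachable nodes: 14 of 17 total.

14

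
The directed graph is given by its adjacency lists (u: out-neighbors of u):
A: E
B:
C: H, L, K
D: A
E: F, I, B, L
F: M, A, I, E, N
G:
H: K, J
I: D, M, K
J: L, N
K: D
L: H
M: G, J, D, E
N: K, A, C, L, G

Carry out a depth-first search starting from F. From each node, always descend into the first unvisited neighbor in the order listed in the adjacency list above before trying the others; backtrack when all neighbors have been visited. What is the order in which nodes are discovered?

F -> M -> G -> J -> L -> H -> K -> D -> A -> E -> I -> B -> N -> C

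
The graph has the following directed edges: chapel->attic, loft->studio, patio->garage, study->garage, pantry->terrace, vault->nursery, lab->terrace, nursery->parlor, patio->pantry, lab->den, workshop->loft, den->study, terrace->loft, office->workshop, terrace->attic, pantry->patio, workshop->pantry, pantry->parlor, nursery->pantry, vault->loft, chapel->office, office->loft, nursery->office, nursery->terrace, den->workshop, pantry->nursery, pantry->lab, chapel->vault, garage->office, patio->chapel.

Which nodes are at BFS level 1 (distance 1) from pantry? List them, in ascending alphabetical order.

lab, nursery, parlor, patio, terrace

Level 0: pantry
Level 1: lab, nursery, parlor, patio, terrace
Level 2: attic, chapel, den, garage, loft, office
Level 3: studio, study, vault, workshop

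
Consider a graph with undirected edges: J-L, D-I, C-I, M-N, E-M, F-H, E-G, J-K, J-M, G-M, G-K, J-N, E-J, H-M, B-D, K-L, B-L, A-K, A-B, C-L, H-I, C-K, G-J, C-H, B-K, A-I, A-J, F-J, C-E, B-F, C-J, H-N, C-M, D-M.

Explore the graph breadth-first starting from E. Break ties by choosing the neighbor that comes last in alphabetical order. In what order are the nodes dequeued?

E → M → J → G → C → N → H → D → L → K → F → A → I → B

Visit E; enqueue M, J, G, C → queue [M, J, G, C]
Visit M; enqueue N, H, D → queue [J, G, C, N, H, D]
Visit J; enqueue L, K, F, A → queue [G, C, N, H, D, L, K, F, A]
Visit G → queue [C, N, H, D, L, K, F, A]
Visit C; enqueue I → queue [N, H, D, L, K, F, A, I]
Visit N → queue [H, D, L, K, F, A, I]
Visit H → queue [D, L, K, F, A, I]
Visit D; enqueue B → queue [L, K, F, A, I, B]
Visit L → queue [K, F, A, I, B]
Visit K → queue [F, A, I, B]
Visit F → queue [A, I, B]
Visit A → queue [I, B]
Visit I → queue [B]
Visit B → queue []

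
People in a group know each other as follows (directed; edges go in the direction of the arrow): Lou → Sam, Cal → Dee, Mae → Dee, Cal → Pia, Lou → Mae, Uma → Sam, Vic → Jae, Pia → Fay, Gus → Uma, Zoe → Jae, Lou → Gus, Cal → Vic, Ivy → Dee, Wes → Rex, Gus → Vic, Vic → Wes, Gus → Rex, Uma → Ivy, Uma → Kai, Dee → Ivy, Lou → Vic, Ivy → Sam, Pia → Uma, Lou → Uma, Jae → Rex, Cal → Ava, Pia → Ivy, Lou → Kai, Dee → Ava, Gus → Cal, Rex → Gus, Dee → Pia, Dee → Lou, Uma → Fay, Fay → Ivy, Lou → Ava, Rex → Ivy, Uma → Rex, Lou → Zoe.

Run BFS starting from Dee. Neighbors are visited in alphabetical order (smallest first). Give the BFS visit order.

Dee, Ava, Ivy, Lou, Pia, Sam, Gus, Kai, Mae, Uma, Vic, Zoe, Fay, Cal, Rex, Jae, Wes

Visit Dee; enqueue Ava, Ivy, Lou, Pia → queue [Ava, Ivy, Lou, Pia]
Visit Ava → queue [Ivy, Lou, Pia]
Visit Ivy; enqueue Sam → queue [Lou, Pia, Sam]
Visit Lou; enqueue Gus, Kai, Mae, Uma, Vic, Zoe → queue [Pia, Sam, Gus, Kai, Mae, Uma, Vic, Zoe]
Visit Pia; enqueue Fay → queue [Sam, Gus, Kai, Mae, Uma, Vic, Zoe, Fay]
Visit Sam → queue [Gus, Kai, Mae, Uma, Vic, Zoe, Fay]
Visit Gus; enqueue Cal, Rex → queue [Kai, Mae, Uma, Vic, Zoe, Fay, Cal, Rex]
Visit Kai → queue [Mae, Uma, Vic, Zoe, Fay, Cal, Rex]
Visit Mae → queue [Uma, Vic, Zoe, Fay, Cal, Rex]
Visit Uma → queue [Vic, Zoe, Fay, Cal, Rex]
Visit Vic; enqueue Jae, Wes → queue [Zoe, Fay, Cal, Rex, Jae, Wes]
Visit Zoe → queue [Fay, Cal, Rex, Jae, Wes]
Visit Fay → queue [Cal, Rex, Jae, Wes]
Visit Cal → queue [Rex, Jae, Wes]
Visit Rex → queue [Jae, Wes]
Visit Jae → queue [Wes]
Visit Wes → queue []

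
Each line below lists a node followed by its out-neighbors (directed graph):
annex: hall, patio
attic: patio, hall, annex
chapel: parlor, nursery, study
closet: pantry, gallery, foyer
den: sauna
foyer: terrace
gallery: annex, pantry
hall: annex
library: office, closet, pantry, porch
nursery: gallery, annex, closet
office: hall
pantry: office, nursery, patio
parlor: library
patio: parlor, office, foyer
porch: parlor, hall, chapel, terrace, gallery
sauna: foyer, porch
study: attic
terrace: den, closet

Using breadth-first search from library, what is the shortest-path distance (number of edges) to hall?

Level 0: library
Level 1: closet, office, pantry, porch
Level 2: chapel, foyer, gallery, hall, nursery, parlor, patio, terrace
Level 3: annex, den, study
Level 4: attic, sauna
hall first appears at level 2.

2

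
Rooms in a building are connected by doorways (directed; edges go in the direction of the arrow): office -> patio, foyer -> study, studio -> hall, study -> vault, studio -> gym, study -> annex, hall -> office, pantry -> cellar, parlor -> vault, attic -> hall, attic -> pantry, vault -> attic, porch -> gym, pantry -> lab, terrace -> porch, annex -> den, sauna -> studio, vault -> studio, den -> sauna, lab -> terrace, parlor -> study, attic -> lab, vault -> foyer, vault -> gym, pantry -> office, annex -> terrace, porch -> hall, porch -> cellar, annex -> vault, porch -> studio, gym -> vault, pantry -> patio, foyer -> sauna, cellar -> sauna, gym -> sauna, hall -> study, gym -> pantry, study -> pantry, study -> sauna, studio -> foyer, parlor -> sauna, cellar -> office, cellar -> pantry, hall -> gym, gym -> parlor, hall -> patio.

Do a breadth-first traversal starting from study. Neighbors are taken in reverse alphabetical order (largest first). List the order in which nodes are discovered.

Visit study; enqueue vault, sauna, pantry, annex → queue [vault, sauna, pantry, annex]
Visit vault; enqueue studio, gym, foyer, attic → queue [sauna, pantry, annex, studio, gym, foyer, attic]
Visit sauna → queue [pantry, annex, studio, gym, foyer, attic]
Visit pantry; enqueue patio, office, lab, cellar → queue [annex, studio, gym, foyer, attic, patio, office, lab, cellar]
Visit annex; enqueue terrace, den → queue [studio, gym, foyer, attic, patio, office, lab, cellar, terrace, den]
Visit studio; enqueue hall → queue [gym, foyer, attic, patio, office, lab, cellar, terrace, den, hall]
Visit gym; enqueue parlor → queue [foyer, attic, patio, office, lab, cellar, terrace, den, hall, parlor]
Visit foyer → queue [attic, patio, office, lab, cellar, terrace, den, hall, parlor]
Visit attic → queue [patio, office, lab, cellar, terrace, den, hall, parlor]
Visit patio → queue [office, lab, cellar, terrace, den, hall, parlor]
Visit office → queue [lab, cellar, terrace, den, hall, parlor]
Visit lab → queue [cellar, terrace, den, hall, parlor]
Visit cellar → queue [terrace, den, hall, parlor]
Visit terrace; enqueue porch → queue [den, hall, parlor, porch]
Visit den → queue [hall, parlor, porch]
Visit hall → queue [parlor, porch]
Visit parlor → queue [porch]
Visit porch → queue []

study → vault → sauna → pantry → annex → studio → gym → foyer → attic → patio → office → lab → cellar → terrace → den → hall → parlor → porch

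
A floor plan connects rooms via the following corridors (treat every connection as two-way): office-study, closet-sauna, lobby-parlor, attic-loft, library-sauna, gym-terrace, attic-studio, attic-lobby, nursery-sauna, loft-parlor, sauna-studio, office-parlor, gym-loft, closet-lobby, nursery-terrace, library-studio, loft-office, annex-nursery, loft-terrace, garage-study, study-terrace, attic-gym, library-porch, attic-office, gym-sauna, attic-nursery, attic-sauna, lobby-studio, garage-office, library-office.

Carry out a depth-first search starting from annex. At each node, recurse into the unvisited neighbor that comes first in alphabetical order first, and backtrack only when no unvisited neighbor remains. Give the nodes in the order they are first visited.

Visit annex
annex → nursery
nursery → attic
attic → gym
gym → loft
loft → office
office → garage
garage → study
study → terrace
office → library
library → porch
library → sauna
sauna → closet
closet → lobby
lobby → parlor
lobby → studio

annex, nursery, attic, gym, loft, office, garage, study, terrace, library, porch, sauna, closet, lobby, parlor, studio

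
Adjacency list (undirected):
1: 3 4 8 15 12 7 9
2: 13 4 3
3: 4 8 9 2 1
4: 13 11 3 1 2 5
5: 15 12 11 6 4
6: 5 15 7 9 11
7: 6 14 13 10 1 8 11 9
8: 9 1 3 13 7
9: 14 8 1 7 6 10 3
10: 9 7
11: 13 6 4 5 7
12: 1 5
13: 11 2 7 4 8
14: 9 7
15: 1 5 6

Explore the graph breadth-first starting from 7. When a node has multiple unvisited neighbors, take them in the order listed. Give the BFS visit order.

Visit 7; enqueue 6, 14, 13, 10, 1, 8, 11, 9 → queue [6, 14, 13, 10, 1, 8, 11, 9]
Visit 6; enqueue 5, 15 → queue [14, 13, 10, 1, 8, 11, 9, 5, 15]
Visit 14 → queue [13, 10, 1, 8, 11, 9, 5, 15]
Visit 13; enqueue 2, 4 → queue [10, 1, 8, 11, 9, 5, 15, 2, 4]
Visit 10 → queue [1, 8, 11, 9, 5, 15, 2, 4]
Visit 1; enqueue 3, 12 → queue [8, 11, 9, 5, 15, 2, 4, 3, 12]
Visit 8 → queue [11, 9, 5, 15, 2, 4, 3, 12]
Visit 11 → queue [9, 5, 15, 2, 4, 3, 12]
Visit 9 → queue [5, 15, 2, 4, 3, 12]
Visit 5 → queue [15, 2, 4, 3, 12]
Visit 15 → queue [2, 4, 3, 12]
Visit 2 → queue [4, 3, 12]
Visit 4 → queue [3, 12]
Visit 3 → queue [12]
Visit 12 → queue []

7 -> 6 -> 14 -> 13 -> 10 -> 1 -> 8 -> 11 -> 9 -> 5 -> 15 -> 2 -> 4 -> 3 -> 12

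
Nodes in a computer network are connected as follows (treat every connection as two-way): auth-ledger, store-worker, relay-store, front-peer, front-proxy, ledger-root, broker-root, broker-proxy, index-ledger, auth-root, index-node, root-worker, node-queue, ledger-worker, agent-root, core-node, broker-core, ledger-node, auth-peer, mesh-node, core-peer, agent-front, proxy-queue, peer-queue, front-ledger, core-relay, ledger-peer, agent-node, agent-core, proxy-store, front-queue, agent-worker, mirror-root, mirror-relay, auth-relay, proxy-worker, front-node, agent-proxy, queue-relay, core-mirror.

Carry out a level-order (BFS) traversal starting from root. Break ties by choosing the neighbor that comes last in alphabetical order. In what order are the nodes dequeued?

Visit root; enqueue worker, mirror, ledger, broker, auth, agent → queue [worker, mirror, ledger, broker, auth, agent]
Visit worker; enqueue store, proxy → queue [mirror, ledger, broker, auth, agent, store, proxy]
Visit mirror; enqueue relay, core → queue [ledger, broker, auth, agent, store, proxy, relay, core]
Visit ledger; enqueue peer, node, index, front → queue [broker, auth, agent, store, proxy, relay, core, peer, node, index, front]
Visit broker → queue [auth, agent, store, proxy, relay, core, peer, node, index, front]
Visit auth → queue [agent, store, proxy, relay, core, peer, node, index, front]
Visit agent → queue [store, proxy, relay, core, peer, node, index, front]
Visit store → queue [proxy, relay, core, peer, node, index, front]
Visit proxy; enqueue queue → queue [relay, core, peer, node, index, front, queue]
Visit relay → queue [core, peer, node, index, front, queue]
Visit core → queue [peer, node, index, front, queue]
Visit peer → queue [node, index, front, queue]
Visit node; enqueue mesh → queue [index, front, queue, mesh]
Visit index → queue [front, queue, mesh]
Visit front → queue [queue, mesh]
Visit queue → queue [mesh]
Visit mesh → queue []

root, worker, mirror, ledger, broker, auth, agent, store, proxy, relay, core, peer, node, index, front, queue, mesh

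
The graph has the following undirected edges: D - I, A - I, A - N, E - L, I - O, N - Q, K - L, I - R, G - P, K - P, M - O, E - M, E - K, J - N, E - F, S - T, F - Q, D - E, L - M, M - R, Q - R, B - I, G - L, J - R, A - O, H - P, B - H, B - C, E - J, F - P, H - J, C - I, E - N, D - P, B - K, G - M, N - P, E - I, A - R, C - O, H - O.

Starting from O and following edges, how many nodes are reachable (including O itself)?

BFS from O visits: O, A, C, H, I, M, N, R, B, J, P, D, E, G, L, Q, K, F
Reachable nodes: 18 of 20 total.

18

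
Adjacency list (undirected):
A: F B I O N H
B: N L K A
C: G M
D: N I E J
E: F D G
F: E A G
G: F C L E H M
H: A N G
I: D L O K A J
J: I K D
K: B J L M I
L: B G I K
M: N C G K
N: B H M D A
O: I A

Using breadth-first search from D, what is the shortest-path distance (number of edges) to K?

2

Level 0: D
Level 1: E, I, J, N
Level 2: A, B, F, G, H, K, L, M, O
Level 3: C
K first appears at level 2.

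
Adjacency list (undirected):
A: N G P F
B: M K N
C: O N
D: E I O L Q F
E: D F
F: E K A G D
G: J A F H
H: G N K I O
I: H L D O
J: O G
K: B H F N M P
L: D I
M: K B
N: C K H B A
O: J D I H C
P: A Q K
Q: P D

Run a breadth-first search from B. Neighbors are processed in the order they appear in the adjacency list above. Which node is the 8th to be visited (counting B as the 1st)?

C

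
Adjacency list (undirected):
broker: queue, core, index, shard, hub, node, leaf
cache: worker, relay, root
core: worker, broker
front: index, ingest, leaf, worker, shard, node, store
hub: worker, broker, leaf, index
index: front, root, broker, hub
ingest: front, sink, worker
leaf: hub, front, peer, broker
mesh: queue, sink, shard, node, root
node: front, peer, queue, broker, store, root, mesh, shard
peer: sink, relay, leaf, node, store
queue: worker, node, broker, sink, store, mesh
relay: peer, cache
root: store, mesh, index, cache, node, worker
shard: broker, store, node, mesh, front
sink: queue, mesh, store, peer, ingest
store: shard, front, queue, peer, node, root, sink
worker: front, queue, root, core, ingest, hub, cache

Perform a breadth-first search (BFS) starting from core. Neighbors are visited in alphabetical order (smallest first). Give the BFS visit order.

core broker worker hub index leaf node queue shard cache front ingest root peer mesh store sink relay

Visit core; enqueue broker, worker → queue [broker, worker]
Visit broker; enqueue hub, index, leaf, node, queue, shard → queue [worker, hub, index, leaf, node, queue, shard]
Visit worker; enqueue cache, front, ingest, root → queue [hub, index, leaf, node, queue, shard, cache, front, ingest, root]
Visit hub → queue [index, leaf, node, queue, shard, cache, front, ingest, root]
Visit index → queue [leaf, node, queue, shard, cache, front, ingest, root]
Visit leaf; enqueue peer → queue [node, queue, shard, cache, front, ingest, root, peer]
Visit node; enqueue mesh, store → queue [queue, shard, cache, front, ingest, root, peer, mesh, store]
Visit queue; enqueue sink → queue [shard, cache, front, ingest, root, peer, mesh, store, sink]
Visit shard → queue [cache, front, ingest, root, peer, mesh, store, sink]
Visit cache; enqueue relay → queue [front, ingest, root, peer, mesh, store, sink, relay]
Visit front → queue [ingest, root, peer, mesh, store, sink, relay]
Visit ingest → queue [root, peer, mesh, store, sink, relay]
Visit root → queue [peer, mesh, store, sink, relay]
Visit peer → queue [mesh, store, sink, relay]
Visit mesh → queue [store, sink, relay]
Visit store → queue [sink, relay]
Visit sink → queue [relay]
Visit relay → queue []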